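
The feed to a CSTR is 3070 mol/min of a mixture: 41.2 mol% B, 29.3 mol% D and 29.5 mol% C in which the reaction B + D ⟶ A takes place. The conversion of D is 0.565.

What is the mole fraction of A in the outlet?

0.198

D reacted = 0.565 × 899.5 = 508.2 mol/min; ν_D = −1, so ξ = 508.2/1 = 508.2 mol/min.
Outlet amounts (n = n₀ + ν ξ):
  B: 1265 − 1(508.2) = 756.6
  D: 899.5 − 1(508.2) = 391.3
  A: 0 + 1(508.2) = 508.2
  C: 905.6 (inert)
Total out = 2562 mol/min; y_A = 508.2 / 2562 = 0.1984.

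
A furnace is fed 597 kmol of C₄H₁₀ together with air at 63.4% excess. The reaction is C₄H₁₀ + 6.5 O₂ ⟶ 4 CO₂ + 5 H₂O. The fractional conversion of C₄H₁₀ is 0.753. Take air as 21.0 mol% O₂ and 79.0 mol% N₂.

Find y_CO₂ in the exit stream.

0.0571

Stoichiometric O₂ = 6.5 × 597 = 3880 kmol; O₂ fed = 3880 × 1.634 = 6341 kmol.
N₂ fed = 6341 × 79/21 = 23850 kmol.
Fuel reacted = 0.753 × 597 → ξ = 449.5 kmol.
Outlet (n = n₀ + ν ξ):
  C₄H₁₀: 597 − 1(449.5) = 147.5
  O₂: 6341 − 6.5(449.5) = 3419
  N₂: 23850 (inert)
  CO₂: 0 + 4(449.5) = 1798
  H₂O: 0 + 5(449.5) = 2248
Total out = 31470 kmol; y_CO₂ = 1798 / 31470 = 0.05715.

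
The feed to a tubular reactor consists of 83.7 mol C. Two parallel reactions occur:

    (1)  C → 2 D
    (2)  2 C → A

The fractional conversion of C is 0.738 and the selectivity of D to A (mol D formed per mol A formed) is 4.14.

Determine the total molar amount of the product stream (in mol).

Conversion of C: C consumed = 0.738 × 83.7 = 61.77 mol = 1ξ₁ + 2ξ₂.
Selectivity: 2ξ₁ / (1ξ₂) = 4.14 → ξ₁ = 2.07 ξ₂.
Substitute: (1·2.07 + 2) ξ₂ = 61.77 → ξ₂ = 15.18 mol, ξ₁ = 31.42 mol.
Outlet amounts (n = n₀ + Σ ν·ξ):
  C: 83.7 − 1(31.42) − 2(15.18) = 21.93
  D: 0 + 2(31.42) = 62.83
  A: 0 + 1(15.18) = 15.18
Total out = 21.93 + 62.83 + 15.18 = 99.94 mol.

99.9 mol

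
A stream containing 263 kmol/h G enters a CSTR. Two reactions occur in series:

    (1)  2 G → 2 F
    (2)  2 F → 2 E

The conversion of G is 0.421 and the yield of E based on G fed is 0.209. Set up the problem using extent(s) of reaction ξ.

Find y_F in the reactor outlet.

0.212

Conversion of G: G consumed = 2ξ₁ = 0.421 × 263 → ξ₁ = 55.36 kmol/h.
Yield of E: 2ξ₂ / 263 = 0.209 → ξ₂ = 27.48 kmol/h.
Outlet amounts (n = n₀ + Σ ν·ξ):
  G: 263 − 2(55.36) = 152.3
  F: 0 + 2(55.36) − 2(27.48) = 55.76
  E: 0 + 2(27.48) = 54.97
Total out = 263 kmol/h; y_F = 55.76 / 263 = 0.212.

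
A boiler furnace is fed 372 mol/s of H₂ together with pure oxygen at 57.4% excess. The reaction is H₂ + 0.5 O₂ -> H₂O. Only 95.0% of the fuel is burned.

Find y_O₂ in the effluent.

0.238

Stoichiometric O₂ = 0.5 × 372 = 186 mol/s; O₂ fed = 186 × 1.574 = 292.8 mol/s.
Fuel reacted = 0.95 × 372 → ξ = 353.4 mol/s.
Outlet (n = n₀ + ν ξ):
  H₂: 372 − 1(353.4) = 18.6
  O₂: 292.8 − 0.5(353.4) = 116.1
  H₂O: 0 + 1(353.4) = 353.4
Total out = 488.1 mol/s; y_O₂ = 116.1 / 488.1 = 0.2378.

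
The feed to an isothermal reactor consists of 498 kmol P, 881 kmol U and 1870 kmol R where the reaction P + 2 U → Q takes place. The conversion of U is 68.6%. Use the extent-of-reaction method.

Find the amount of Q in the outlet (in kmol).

302 kmol

U reacted = 0.686 × 881 = 604.4 kmol; ν_U = −2, so ξ = 604.4/2 = 302.2 kmol.
Outlet amounts (n = n₀ + ν ξ):
  P: 498 − 1(302.2) = 195.8
  U: 881 − 2(302.2) = 276.6
  Q: 0 + 1(302.2) = 302.2
  R: 1870 (inert)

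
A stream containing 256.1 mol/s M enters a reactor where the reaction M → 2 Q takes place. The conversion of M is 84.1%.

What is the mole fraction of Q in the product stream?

0.914

M reacted = 0.841 × 256.1 = 215.4 mol/s; ν_M = −1, so ξ = 215.4/1 = 215.4 mol/s.
Outlet amounts (n = n₀ + ν ξ):
  M: 256.1 − 1(215.4) = 40.72
  Q: 0 + 2(215.4) = 430.8
Total out = 471.5 mol/s; y_Q = 430.8 / 471.5 = 0.9136.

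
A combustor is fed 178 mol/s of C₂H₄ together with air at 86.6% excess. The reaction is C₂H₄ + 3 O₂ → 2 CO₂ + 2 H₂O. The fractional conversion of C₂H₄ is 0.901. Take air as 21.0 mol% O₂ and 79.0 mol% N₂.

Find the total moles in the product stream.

4920 mol/s

Stoichiometric O₂ = 3 × 178 = 534 mol/s; O₂ fed = 534 × 1.866 = 996.4 mol/s.
N₂ fed = 996.4 × 79/21 = 3749 mol/s.
Fuel reacted = 0.901 × 178 → ξ = 160.4 mol/s.
Outlet (n = n₀ + ν ξ):
  C₂H₄: 178 − 1(160.4) = 17.62
  O₂: 996.4 − 3(160.4) = 515.3
  N₂: 3749 (inert)
  CO₂: 0 + 2(160.4) = 320.8
  H₂O: 0 + 2(160.4) = 320.8
Total out = 17.62 + 515.3 + 3749 + 320.8 + 320.8 = 4923 mol/s.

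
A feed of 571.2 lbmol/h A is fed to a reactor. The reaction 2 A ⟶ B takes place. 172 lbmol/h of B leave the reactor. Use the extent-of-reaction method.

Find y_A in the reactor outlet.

0.569

For B: n = n₀ + 1ξ → 172 = 0 + 1ξ, giving ξ = 172 lbmol/h.
Outlet amounts (n = n₀ + ν ξ):
  A: 571.2 − 2(172) = 227.2
  B: 0 + 1(172) = 172
Total out = 399.2 lbmol/h; y_A = 227.2 / 399.2 = 0.5691.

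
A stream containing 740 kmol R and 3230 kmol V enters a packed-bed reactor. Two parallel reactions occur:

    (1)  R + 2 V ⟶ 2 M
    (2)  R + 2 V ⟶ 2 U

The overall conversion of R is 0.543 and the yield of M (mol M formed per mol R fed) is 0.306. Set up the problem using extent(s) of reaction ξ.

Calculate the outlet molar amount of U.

577 kmol

Yield of M: 2ξ₁ / 740 = 0.306 → ξ₁ = 113.2 kmol.
Conversion of R: 1ξ₁ + 1ξ₂ = 0.543 × 740 = 401.8 → ξ₂ = 288.6 kmol.
Outlet amounts (n = n₀ + Σ ν·ξ):
  R: 740 − 1(113.2) − 1(288.6) = 338.2
  V: 3230 − 2(113.2) − 2(288.6) = 2426
  M: 0 + 2(113.2) = 226.4
  U: 0 + 2(288.6) = 577.2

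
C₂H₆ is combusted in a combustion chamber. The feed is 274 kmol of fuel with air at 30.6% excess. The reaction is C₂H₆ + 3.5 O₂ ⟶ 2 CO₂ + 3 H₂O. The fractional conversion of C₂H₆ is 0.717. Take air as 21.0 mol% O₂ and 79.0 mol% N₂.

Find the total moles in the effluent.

6340 kmol

Stoichiometric O₂ = 3.5 × 274 = 959 kmol; O₂ fed = 959 × 1.306 = 1252 kmol.
N₂ fed = 1252 × 79/21 = 4712 kmol.
Fuel reacted = 0.717 × 274 → ξ = 196.5 kmol.
Outlet (n = n₀ + ν ξ):
  C₂H₆: 274 − 1(196.5) = 77.54
  O₂: 1252 − 3.5(196.5) = 564.9
  N₂: 4712 (inert)
  CO₂: 0 + 2(196.5) = 392.9
  H₂O: 0 + 3(196.5) = 589.4
Total out = 77.54 + 564.9 + 4712 + 392.9 + 589.4 = 6336 kmol.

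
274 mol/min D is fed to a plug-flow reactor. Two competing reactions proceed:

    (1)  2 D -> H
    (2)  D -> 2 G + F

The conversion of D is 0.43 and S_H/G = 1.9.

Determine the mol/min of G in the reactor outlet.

Conversion of D: D consumed = 0.43 × 274 = 117.8 mol/min = 2ξ₁ + 1ξ₂.
Selectivity: 1ξ₁ / (2ξ₂) = 1.9 → ξ₁ = 3.8 ξ₂.
Substitute: (2·3.8 + 1) ξ₂ = 117.8 → ξ₂ = 13.7 mol/min, ξ₁ = 52.06 mol/min.
Outlet amounts (n = n₀ + Σ ν·ξ):
  D: 274 − 2(52.06) − 1(13.7) = 156.2
  H: 0 + 1(52.06) = 52.06
  G: 0 + 2(13.7) = 27.4
  F: 0 + 1(13.7) = 13.7

27.4 mol/min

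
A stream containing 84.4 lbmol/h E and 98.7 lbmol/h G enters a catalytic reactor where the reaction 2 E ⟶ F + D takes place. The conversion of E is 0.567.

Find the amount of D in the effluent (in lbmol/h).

E reacted = 0.567 × 84.4 = 47.85 lbmol/h; ν_E = −2, so ξ = 47.85/2 = 23.93 lbmol/h.
Outlet amounts (n = n₀ + ν ξ):
  E: 84.4 − 2(23.93) = 36.55
  F: 0 + 1(23.93) = 23.93
  D: 0 + 1(23.93) = 23.93
  G: 98.7 (inert)

23.9 lbmol/h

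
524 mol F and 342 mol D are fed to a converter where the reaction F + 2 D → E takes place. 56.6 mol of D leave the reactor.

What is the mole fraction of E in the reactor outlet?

0.246

For D: n = n₀ − 2ξ → 56.6 = 342 − 2ξ, giving ξ = 142.7 mol.
Outlet amounts (n = n₀ + ν ξ):
  F: 524 − 1(142.7) = 381.3
  D: 342 − 2(142.7) = 56.6
  E: 0 + 1(142.7) = 142.7
Total out = 580.6 mol; y_E = 142.7 / 580.6 = 0.2458.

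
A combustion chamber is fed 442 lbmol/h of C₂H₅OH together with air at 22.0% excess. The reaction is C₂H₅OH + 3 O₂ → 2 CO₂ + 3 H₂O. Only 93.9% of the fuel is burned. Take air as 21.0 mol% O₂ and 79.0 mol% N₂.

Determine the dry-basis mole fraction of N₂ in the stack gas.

Stoichiometric O₂ = 3 × 442 = 1326 lbmol/h; O₂ fed = 1326 × 1.220 = 1618 lbmol/h.
N₂ fed = 1618 × 79/21 = 6086 lbmol/h.
Fuel reacted = 0.939 × 442 → ξ = 415 lbmol/h.
Outlet (n = n₀ + ν ξ):
  C₂H₅OH: 442 − 1(415) = 26.96
  O₂: 1618 − 3(415) = 372.6
  N₂: 6086 (inert)
  CO₂: 0 + 2(415) = 830.1
  H₂O: 0 + 3(415) = 1245
Dry total = 7315 lbmol/h; y_N₂ (dry) = 6086 / 7315 = 0.8319.

0.832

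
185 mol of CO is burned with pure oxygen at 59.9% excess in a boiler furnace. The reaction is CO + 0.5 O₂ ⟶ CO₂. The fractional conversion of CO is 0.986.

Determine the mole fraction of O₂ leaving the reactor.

0.235

Stoichiometric O₂ = 0.5 × 185 = 92.5 mol; O₂ fed = 92.5 × 1.599 = 147.9 mol.
Fuel reacted = 0.986 × 185 → ξ = 182.4 mol.
Outlet (n = n₀ + ν ξ):
  CO: 185 − 1(182.4) = 2.59
  O₂: 147.9 − 0.5(182.4) = 56.7
  CO₂: 0 + 1(182.4) = 182.4
Total out = 241.7 mol; y_O₂ = 56.7 / 241.7 = 0.2346.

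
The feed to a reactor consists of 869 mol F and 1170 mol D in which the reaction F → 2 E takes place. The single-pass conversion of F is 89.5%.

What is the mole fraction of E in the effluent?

0.552

F reacted = 0.895 × 869 = 777.8 mol; ν_F = −1, so ξ = 777.8/1 = 777.8 mol.
Outlet amounts (n = n₀ + ν ξ):
  F: 869 − 1(777.8) = 91.25
  E: 0 + 2(777.8) = 1556
  D: 1170 (inert)
Total out = 2817 mol; y_E = 1556 / 2817 = 0.5522.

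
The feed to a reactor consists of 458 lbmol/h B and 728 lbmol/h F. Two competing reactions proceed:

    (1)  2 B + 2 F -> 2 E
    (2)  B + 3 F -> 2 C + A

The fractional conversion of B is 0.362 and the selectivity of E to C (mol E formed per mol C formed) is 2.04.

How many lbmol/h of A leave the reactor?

32.6 lbmol/h

Conversion of B: B consumed = 0.362 × 458 = 165.8 lbmol/h = 2ξ₁ + 1ξ₂.
Selectivity: 2ξ₁ / (2ξ₂) = 2.04 → ξ₁ = 2.04 ξ₂.
Substitute: (2·2.04 + 1) ξ₂ = 165.8 → ξ₂ = 32.64 lbmol/h, ξ₁ = 66.58 lbmol/h.
Outlet amounts (n = n₀ + Σ ν·ξ):
  B: 458 − 2(66.58) − 1(32.64) = 292.2
  F: 728 − 2(66.58) − 3(32.64) = 496.9
  E: 0 + 2(66.58) = 133.2
  C: 0 + 2(32.64) = 65.27
  A: 0 + 1(32.64) = 32.64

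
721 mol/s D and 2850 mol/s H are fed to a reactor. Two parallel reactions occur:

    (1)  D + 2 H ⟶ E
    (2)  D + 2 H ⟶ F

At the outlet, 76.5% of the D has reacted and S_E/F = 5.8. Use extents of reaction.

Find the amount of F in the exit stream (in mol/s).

81.1 mol/s

Conversion of D: D consumed = 0.765 × 721 = 551.6 mol/s = 1ξ₁ + 1ξ₂.
Selectivity: 1ξ₁ / (1ξ₂) = 5.8 → ξ₁ = 5.8 ξ₂.
Substitute: (1·5.8 + 1) ξ₂ = 551.6 → ξ₂ = 81.11 mol/s, ξ₁ = 470.5 mol/s.
Outlet amounts (n = n₀ + Σ ν·ξ):
  D: 721 − 1(470.5) − 1(81.11) = 169.4
  H: 2850 − 2(470.5) − 2(81.11) = 1747
  E: 0 + 1(470.5) = 470.5
  F: 0 + 1(81.11) = 81.11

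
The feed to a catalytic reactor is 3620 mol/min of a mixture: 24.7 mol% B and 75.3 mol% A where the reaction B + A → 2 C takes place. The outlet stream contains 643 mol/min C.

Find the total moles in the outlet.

For C: n = n₀ + 2ξ → 643 = 0 + 2ξ, giving ξ = 321.5 mol/min.
Outlet amounts (n = n₀ + ν ξ):
  B: 894.1 − 1(321.5) = 572.6
  A: 2726 − 1(321.5) = 2404
  C: 0 + 2(321.5) = 643
Total out = 572.6 + 2404 + 643 = 3620 mol/min.

3620 mol/min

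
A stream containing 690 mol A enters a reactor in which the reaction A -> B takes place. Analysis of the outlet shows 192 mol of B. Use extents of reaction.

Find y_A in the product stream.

For B: n = n₀ + 1ξ → 192 = 0 + 1ξ, giving ξ = 192 mol.
Outlet amounts (n = n₀ + ν ξ):
  A: 690 − 1(192) = 498
  B: 0 + 1(192) = 192
Total out = 690 mol; y_A = 498 / 690 = 0.7217.

0.722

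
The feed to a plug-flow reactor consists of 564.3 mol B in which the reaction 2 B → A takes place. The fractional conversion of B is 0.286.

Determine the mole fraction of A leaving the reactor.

B reacted = 0.286 × 564.3 = 161.4 mol; ν_B = −2, so ξ = 161.4/2 = 80.69 mol.
Outlet amounts (n = n₀ + ν ξ):
  B: 564.3 − 2(80.69) = 402.9
  A: 0 + 1(80.69) = 80.69
Total out = 483.6 mol; y_A = 80.69 / 483.6 = 0.1669.

0.167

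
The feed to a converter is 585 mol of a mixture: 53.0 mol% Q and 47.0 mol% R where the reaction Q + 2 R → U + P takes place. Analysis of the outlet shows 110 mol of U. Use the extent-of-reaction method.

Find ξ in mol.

For U: n = n₀ + 1ξ → 110 = 0 + 1ξ, giving ξ = 110 mol.
Outlet amounts (n = n₀ + ν ξ):
  Q: 310.1 − 1(110) = 200.1
  R: 274.9 − 2(110) = 54.95
  U: 0 + 1(110) = 110
  P: 0 + 1(110) = 110

ξ = 110 mol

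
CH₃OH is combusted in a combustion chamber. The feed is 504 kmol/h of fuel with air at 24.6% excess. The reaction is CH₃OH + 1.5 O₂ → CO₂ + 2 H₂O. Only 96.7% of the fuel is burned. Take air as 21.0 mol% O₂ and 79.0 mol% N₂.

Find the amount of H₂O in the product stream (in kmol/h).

Stoichiometric O₂ = 1.5 × 504 = 756 kmol/h; O₂ fed = 756 × 1.246 = 942 kmol/h.
N₂ fed = 942 × 79/21 = 3544 kmol/h.
Fuel reacted = 0.967 × 504 → ξ = 487.4 kmol/h.
Outlet (n = n₀ + ν ξ):
  CH₃OH: 504 − 1(487.4) = 16.63
  O₂: 942 − 1.5(487.4) = 210.9
  N₂: 3544 (inert)
  CO₂: 0 + 1(487.4) = 487.4
  H₂O: 0 + 2(487.4) = 974.7

975 kmol/h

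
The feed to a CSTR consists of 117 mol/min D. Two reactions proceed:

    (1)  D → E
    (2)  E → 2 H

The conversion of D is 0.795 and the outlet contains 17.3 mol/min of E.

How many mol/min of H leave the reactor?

151 mol/min

Conversion of D: D consumed = 1ξ₁ = 0.795 × 117 → ξ₁ = 93.02 mol/min.
E balance: n_E = 0 + 1ξ₁ − 1ξ₂ = 17.3 → ξ₂ = (1·93.02 − 17.3)/1 = 75.72 mol/min.
Outlet amounts (n = n₀ + Σ ν·ξ):
  D: 117 − 1(93.02) = 23.98
  E: 0 + 1(93.02) − 1(75.72) = 17.3
  H: 0 + 2(75.72) = 151.4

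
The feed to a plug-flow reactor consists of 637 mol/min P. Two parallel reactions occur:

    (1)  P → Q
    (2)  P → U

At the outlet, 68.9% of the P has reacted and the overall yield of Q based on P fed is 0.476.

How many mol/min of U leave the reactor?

136 mol/min

Yield of Q: 1ξ₁ / 637 = 0.476 → ξ₁ = 303.2 mol/min.
Conversion of P: 1ξ₁ + 1ξ₂ = 0.689 × 637 = 438.9 → ξ₂ = 135.7 mol/min.
Outlet amounts (n = n₀ + Σ ν·ξ):
  P: 637 − 1(303.2) − 1(135.7) = 198.1
  Q: 0 + 1(303.2) = 303.2
  U: 0 + 1(135.7) = 135.7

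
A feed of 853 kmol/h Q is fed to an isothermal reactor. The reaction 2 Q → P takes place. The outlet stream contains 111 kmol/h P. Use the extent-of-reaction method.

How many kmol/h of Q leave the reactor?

631 kmol/h

For P: n = n₀ + 1ξ → 111 = 0 + 1ξ, giving ξ = 111 kmol/h.
Outlet amounts (n = n₀ + ν ξ):
  Q: 853 − 2(111) = 631
  P: 0 + 1(111) = 111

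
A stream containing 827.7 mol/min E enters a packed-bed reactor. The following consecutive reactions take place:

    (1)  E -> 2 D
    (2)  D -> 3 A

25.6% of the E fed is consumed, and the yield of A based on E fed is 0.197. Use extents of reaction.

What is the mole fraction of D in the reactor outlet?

0.322

Conversion of E: E consumed = 1ξ₁ = 0.256 × 827.7 → ξ₁ = 211.9 mol/min.
Yield of A: 3ξ₂ / 827.7 = 0.197 → ξ₂ = 54.35 mol/min.
Outlet amounts (n = n₀ + Σ ν·ξ):
  E: 827.7 − 1(211.9) = 615.8
  D: 0 + 2(211.9) − 1(54.35) = 369.4
  A: 0 + 3(54.35) = 163.1
Total out = 1148 mol/min; y_D = 369.4 / 1148 = 0.3217.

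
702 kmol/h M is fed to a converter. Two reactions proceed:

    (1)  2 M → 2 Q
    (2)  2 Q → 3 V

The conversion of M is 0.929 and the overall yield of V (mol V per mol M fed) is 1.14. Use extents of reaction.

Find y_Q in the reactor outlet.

Conversion of M: M consumed = 2ξ₁ = 0.929 × 702 → ξ₁ = 326.1 kmol/h.
Yield of V: 3ξ₂ / 702 = 1.14 → ξ₂ = 266.8 kmol/h.
Outlet amounts (n = n₀ + Σ ν·ξ):
  M: 702 − 2(326.1) = 49.84
  Q: 0 + 2(326.1) − 2(266.8) = 118.6
  V: 0 + 3(266.8) = 800.3
Total out = 968.8 kmol/h; y_Q = 118.6 / 968.8 = 0.1225.

0.122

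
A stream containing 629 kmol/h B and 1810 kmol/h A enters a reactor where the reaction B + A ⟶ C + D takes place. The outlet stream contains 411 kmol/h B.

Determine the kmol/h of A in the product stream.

For B: n = n₀ − 1ξ → 411 = 629 − 1ξ, giving ξ = 218 kmol/h.
Outlet amounts (n = n₀ + ν ξ):
  B: 629 − 1(218) = 411
  A: 1810 − 1(218) = 1592
  C: 0 + 1(218) = 218
  D: 0 + 1(218) = 218

1590 kmol/h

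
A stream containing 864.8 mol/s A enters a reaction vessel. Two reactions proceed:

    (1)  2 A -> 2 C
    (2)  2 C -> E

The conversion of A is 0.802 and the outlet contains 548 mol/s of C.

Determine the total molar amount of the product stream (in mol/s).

Conversion of A: A consumed = 2ξ₁ = 0.802 × 864.8 → ξ₁ = 346.8 mol/s.
C balance: n_C = 0 + 2ξ₁ − 2ξ₂ = 548 → ξ₂ = (2·346.8 − 548)/2 = 72.78 mol/s.
Outlet amounts (n = n₀ + Σ ν·ξ):
  A: 864.8 − 2(346.8) = 171.2
  C: 0 + 2(346.8) − 2(72.78) = 548
  E: 0 + 1(72.78) = 72.78
Total out = 171.2 + 548 + 72.78 = 792 mol/s.

792 mol/s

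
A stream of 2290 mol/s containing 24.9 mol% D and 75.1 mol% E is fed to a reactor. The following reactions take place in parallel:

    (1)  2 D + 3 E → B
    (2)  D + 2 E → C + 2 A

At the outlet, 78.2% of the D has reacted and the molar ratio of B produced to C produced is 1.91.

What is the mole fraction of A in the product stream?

Conversion of D: D consumed = 0.782 × 570.2 = 445.9 mol/s = 2ξ₁ + 1ξ₂.
Selectivity: 1ξ₁ / (1ξ₂) = 1.91 → ξ₁ = 1.91 ξ₂.
Substitute: (2·1.91 + 1) ξ₂ = 445.9 → ξ₂ = 92.51 mol/s, ξ₁ = 176.7 mol/s.
Outlet amounts (n = n₀ + Σ ν·ξ):
  D: 570.2 − 2(176.7) − 1(92.51) = 124.3
  E: 1720 − 3(176.7) − 2(92.51) = 1005
  B: 0 + 1(176.7) = 176.7
  C: 0 + 1(92.51) = 92.51
  A: 0 + 2(92.51) = 185
Total out = 1583 mol/s; y_A = 185 / 1583 = 0.1169.

0.117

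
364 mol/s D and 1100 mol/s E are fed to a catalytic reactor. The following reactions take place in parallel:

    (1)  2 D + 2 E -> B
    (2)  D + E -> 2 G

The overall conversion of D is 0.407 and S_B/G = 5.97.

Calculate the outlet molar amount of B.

Conversion of D: D consumed = 0.407 × 364 = 148.1 mol/s = 2ξ₁ + 1ξ₂.
Selectivity: 1ξ₁ / (2ξ₂) = 5.97 → ξ₁ = 11.94 ξ₂.
Substitute: (2·11.94 + 1) ξ₂ = 148.1 → ξ₂ = 5.955 mol/s, ξ₁ = 71.1 mol/s.
Outlet amounts (n = n₀ + Σ ν·ξ):
  D: 364 − 2(71.1) − 1(5.955) = 215.9
  E: 1100 − 2(71.1) − 1(5.955) = 951.9
  B: 0 + 1(71.1) = 71.1
  G: 0 + 2(5.955) = 11.91

71.1 mol/s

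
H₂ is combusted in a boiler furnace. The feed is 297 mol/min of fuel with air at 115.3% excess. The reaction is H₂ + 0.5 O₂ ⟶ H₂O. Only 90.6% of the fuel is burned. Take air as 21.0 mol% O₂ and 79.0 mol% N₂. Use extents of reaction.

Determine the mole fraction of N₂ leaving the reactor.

0.714

Stoichiometric O₂ = 0.5 × 297 = 148.5 mol/min; O₂ fed = 148.5 × 2.153 = 319.7 mol/min.
N₂ fed = 319.7 × 79/21 = 1203 mol/min.
Fuel reacted = 0.906 × 297 → ξ = 269.1 mol/min.
Outlet (n = n₀ + ν ξ):
  H₂: 297 − 1(269.1) = 27.92
  O₂: 319.7 − 0.5(269.1) = 185.2
  N₂: 1203 (inert)
  H₂O: 0 + 1(269.1) = 269.1
Total out = 1685 mol/min; y_N₂ = 1203 / 1685 = 0.7138.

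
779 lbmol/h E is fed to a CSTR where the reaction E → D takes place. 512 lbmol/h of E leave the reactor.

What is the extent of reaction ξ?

For E: n = n₀ − 1ξ → 512 = 779 − 1ξ, giving ξ = 267 lbmol/h.
Outlet amounts (n = n₀ + ν ξ):
  E: 779 − 1(267) = 512
  D: 0 + 1(267) = 267

ξ = 267 lbmol/h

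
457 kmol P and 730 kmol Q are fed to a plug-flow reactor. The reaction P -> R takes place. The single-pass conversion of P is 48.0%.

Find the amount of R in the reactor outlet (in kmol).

P reacted = 0.48 × 457 = 219.4 kmol; ν_P = −1, so ξ = 219.4/1 = 219.4 kmol.
Outlet amounts (n = n₀ + ν ξ):
  P: 457 − 1(219.4) = 237.6
  R: 0 + 1(219.4) = 219.4
  Q: 730 (inert)

219 kmol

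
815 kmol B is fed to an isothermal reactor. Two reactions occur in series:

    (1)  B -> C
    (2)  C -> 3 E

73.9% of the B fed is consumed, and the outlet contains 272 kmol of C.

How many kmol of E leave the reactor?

991 kmol

Conversion of B: B consumed = 1ξ₁ = 0.739 × 815 → ξ₁ = 602.3 kmol.
C balance: n_C = 0 + 1ξ₁ − 1ξ₂ = 272 → ξ₂ = (1·602.3 − 272)/1 = 330.3 kmol.
Outlet amounts (n = n₀ + Σ ν·ξ):
  B: 815 − 1(602.3) = 212.7
  C: 0 + 1(602.3) − 1(330.3) = 272
  E: 0 + 3(330.3) = 990.9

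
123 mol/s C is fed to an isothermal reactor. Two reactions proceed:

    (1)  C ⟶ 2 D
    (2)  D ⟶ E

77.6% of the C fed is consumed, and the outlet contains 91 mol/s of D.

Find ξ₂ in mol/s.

ξ₂ = 99.9 mol/s

Conversion of C: C consumed = 1ξ₁ = 0.776 × 123 → ξ₁ = 95.45 mol/s.
D balance: n_D = 0 + 2ξ₁ − 1ξ₂ = 91 → ξ₂ = (2·95.45 − 91)/1 = 99.9 mol/s.
Outlet amounts (n = n₀ + Σ ν·ξ):
  C: 123 − 1(95.45) = 27.55
  D: 0 + 2(95.45) − 1(99.9) = 91
  E: 0 + 1(99.9) = 99.9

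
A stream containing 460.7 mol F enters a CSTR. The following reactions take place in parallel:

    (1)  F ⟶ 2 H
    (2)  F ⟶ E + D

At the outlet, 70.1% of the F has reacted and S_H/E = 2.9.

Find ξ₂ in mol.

Conversion of F: F consumed = 0.701 × 460.7 = 323 mol = 1ξ₁ + 1ξ₂.
Selectivity: 2ξ₁ / (1ξ₂) = 2.9 → ξ₁ = 1.45 ξ₂.
Substitute: (1·1.45 + 1) ξ₂ = 323 → ξ₂ = 131.8 mol, ξ₁ = 191.1 mol.
Outlet amounts (n = n₀ + Σ ν·ξ):
  F: 460.7 − 1(191.1) − 1(131.8) = 137.7
  H: 0 + 2(191.1) = 382.3
  E: 0 + 1(131.8) = 131.8
  D: 0 + 1(131.8) = 131.8

ξ₂ = 132 mol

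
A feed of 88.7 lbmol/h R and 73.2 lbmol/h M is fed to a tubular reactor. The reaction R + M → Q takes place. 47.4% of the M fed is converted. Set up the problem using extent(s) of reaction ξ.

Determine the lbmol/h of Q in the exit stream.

34.7 lbmol/h

M reacted = 0.474 × 73.2 = 34.7 lbmol/h; ν_M = −1, so ξ = 34.7/1 = 34.7 lbmol/h.
Outlet amounts (n = n₀ + ν ξ):
  R: 88.7 − 1(34.7) = 54
  M: 73.2 − 1(34.7) = 38.5
  Q: 0 + 1(34.7) = 34.7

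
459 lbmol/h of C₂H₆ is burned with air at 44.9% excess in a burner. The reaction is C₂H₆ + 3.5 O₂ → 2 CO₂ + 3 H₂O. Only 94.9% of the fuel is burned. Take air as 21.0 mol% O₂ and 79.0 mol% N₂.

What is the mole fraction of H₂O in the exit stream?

Stoichiometric O₂ = 3.5 × 459 = 1606 lbmol/h; O₂ fed = 1606 × 1.449 = 2328 lbmol/h.
N₂ fed = 2328 × 79/21 = 8757 lbmol/h.
Fuel reacted = 0.949 × 459 → ξ = 435.6 lbmol/h.
Outlet (n = n₀ + ν ξ):
  C₂H₆: 459 − 1(435.6) = 23.41
  O₂: 2328 − 3.5(435.6) = 803.3
  N₂: 8757 (inert)
  CO₂: 0 + 2(435.6) = 871.2
  H₂O: 0 + 3(435.6) = 1307
Total out = 11760 lbmol/h; y_H₂O = 1307 / 11760 = 0.1111.

0.111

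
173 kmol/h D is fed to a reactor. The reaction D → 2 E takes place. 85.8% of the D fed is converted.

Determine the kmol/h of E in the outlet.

D reacted = 0.858 × 173 = 148.4 kmol/h; ν_D = −1, so ξ = 148.4/1 = 148.4 kmol/h.
Outlet amounts (n = n₀ + ν ξ):
  D: 173 − 1(148.4) = 24.57
  E: 0 + 2(148.4) = 296.9

297 kmol/h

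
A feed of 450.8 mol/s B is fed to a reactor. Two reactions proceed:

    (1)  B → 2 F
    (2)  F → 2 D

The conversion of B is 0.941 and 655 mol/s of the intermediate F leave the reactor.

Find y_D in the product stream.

Conversion of B: B consumed = 1ξ₁ = 0.941 × 450.8 → ξ₁ = 424.2 mol/s.
F balance: n_F = 0 + 2ξ₁ − 1ξ₂ = 655 → ξ₂ = (2·424.2 − 655)/1 = 193.4 mol/s.
Outlet amounts (n = n₀ + Σ ν·ξ):
  B: 450.8 − 1(424.2) = 26.6
  F: 0 + 2(424.2) − 1(193.4) = 655
  D: 0 + 2(193.4) = 386.8
Total out = 1068 mol/s; y_D = 386.8 / 1068 = 0.362.

0.362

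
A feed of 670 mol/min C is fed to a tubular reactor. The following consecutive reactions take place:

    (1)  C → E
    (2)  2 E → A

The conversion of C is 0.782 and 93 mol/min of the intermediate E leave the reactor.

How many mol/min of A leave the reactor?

215 mol/min

Conversion of C: C consumed = 1ξ₁ = 0.782 × 670 → ξ₁ = 523.9 mol/min.
E balance: n_E = 0 + 1ξ₁ − 2ξ₂ = 93 → ξ₂ = (1·523.9 − 93)/2 = 215.5 mol/min.
Outlet amounts (n = n₀ + Σ ν·ξ):
  C: 670 − 1(523.9) = 146.1
  E: 0 + 1(523.9) − 2(215.5) = 93
  A: 0 + 1(215.5) = 215.5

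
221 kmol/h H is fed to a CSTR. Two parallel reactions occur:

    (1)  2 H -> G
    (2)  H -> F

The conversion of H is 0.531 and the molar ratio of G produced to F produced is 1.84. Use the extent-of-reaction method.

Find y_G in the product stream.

0.264

Conversion of H: H consumed = 0.531 × 221 = 117.4 kmol/h = 2ξ₁ + 1ξ₂.
Selectivity: 1ξ₁ / (1ξ₂) = 1.84 → ξ₁ = 1.84 ξ₂.
Substitute: (2·1.84 + 1) ξ₂ = 117.4 → ξ₂ = 25.08 kmol/h, ξ₁ = 46.14 kmol/h.
Outlet amounts (n = n₀ + Σ ν·ξ):
  H: 221 − 2(46.14) − 1(25.08) = 103.6
  G: 0 + 1(46.14) = 46.14
  F: 0 + 1(25.08) = 25.08
Total out = 174.9 kmol/h; y_G = 46.14 / 174.9 = 0.2639.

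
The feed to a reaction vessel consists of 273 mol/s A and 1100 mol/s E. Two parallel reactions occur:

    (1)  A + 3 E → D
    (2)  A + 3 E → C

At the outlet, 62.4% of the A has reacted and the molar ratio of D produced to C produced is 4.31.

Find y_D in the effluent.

Conversion of A: A consumed = 0.624 × 273 = 170.4 mol/s = 1ξ₁ + 1ξ₂.
Selectivity: 1ξ₁ / (1ξ₂) = 4.31 → ξ₁ = 4.31 ξ₂.
Substitute: (1·4.31 + 1) ξ₂ = 170.4 → ξ₂ = 32.08 mol/s, ξ₁ = 138.3 mol/s.
Outlet amounts (n = n₀ + Σ ν·ξ):
  A: 273 − 1(138.3) − 1(32.08) = 102.6
  E: 1100 − 3(138.3) − 3(32.08) = 588.9
  D: 0 + 1(138.3) = 138.3
  C: 0 + 1(32.08) = 32.08
Total out = 861.9 mol/s; y_D = 138.3 / 861.9 = 0.1604.

0.16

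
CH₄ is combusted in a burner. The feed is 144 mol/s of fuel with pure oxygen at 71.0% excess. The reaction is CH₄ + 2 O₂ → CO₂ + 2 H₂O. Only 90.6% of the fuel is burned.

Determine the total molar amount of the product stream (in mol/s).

636 mol/s

Stoichiometric O₂ = 2 × 144 = 288 mol/s; O₂ fed = 288 × 1.710 = 492.5 mol/s.
Fuel reacted = 0.906 × 144 → ξ = 130.5 mol/s.
Outlet (n = n₀ + ν ξ):
  CH₄: 144 − 1(130.5) = 13.54
  O₂: 492.5 − 2(130.5) = 231.6
  CO₂: 0 + 1(130.5) = 130.5
  H₂O: 0 + 2(130.5) = 260.9
Total out = 13.54 + 231.6 + 130.5 + 260.9 = 636.5 mol/s.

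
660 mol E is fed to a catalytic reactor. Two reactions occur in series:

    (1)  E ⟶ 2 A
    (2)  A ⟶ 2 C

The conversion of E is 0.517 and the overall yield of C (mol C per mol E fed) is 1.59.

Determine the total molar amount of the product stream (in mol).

Conversion of E: E consumed = 1ξ₁ = 0.517 × 660 → ξ₁ = 341.2 mol.
Yield of C: 2ξ₂ / 660 = 1.59 → ξ₂ = 524.7 mol.
Outlet amounts (n = n₀ + Σ ν·ξ):
  E: 660 − 1(341.2) = 318.8
  A: 0 + 2(341.2) − 1(524.7) = 157.7
  C: 0 + 2(524.7) = 1049
Total out = 318.8 + 157.7 + 1049 = 1526 mol.

1530 mol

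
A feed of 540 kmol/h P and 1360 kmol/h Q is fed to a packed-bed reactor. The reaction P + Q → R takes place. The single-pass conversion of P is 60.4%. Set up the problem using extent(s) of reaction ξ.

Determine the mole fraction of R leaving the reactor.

0.207

P reacted = 0.604 × 540 = 326.2 kmol/h; ν_P = −1, so ξ = 326.2/1 = 326.2 kmol/h.
Outlet amounts (n = n₀ + ν ξ):
  P: 540 − 1(326.2) = 213.8
  Q: 1360 − 1(326.2) = 1034
  R: 0 + 1(326.2) = 326.2
Total out = 1574 kmol/h; y_R = 326.2 / 1574 = 0.2072.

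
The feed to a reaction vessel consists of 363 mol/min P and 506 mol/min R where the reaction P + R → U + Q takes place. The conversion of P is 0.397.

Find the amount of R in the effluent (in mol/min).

362 mol/min

P reacted = 0.397 × 363 = 144.1 mol/min; ν_P = −1, so ξ = 144.1/1 = 144.1 mol/min.
Outlet amounts (n = n₀ + ν ξ):
  P: 363 − 1(144.1) = 218.9
  R: 506 − 1(144.1) = 361.9
  U: 0 + 1(144.1) = 144.1
  Q: 0 + 1(144.1) = 144.1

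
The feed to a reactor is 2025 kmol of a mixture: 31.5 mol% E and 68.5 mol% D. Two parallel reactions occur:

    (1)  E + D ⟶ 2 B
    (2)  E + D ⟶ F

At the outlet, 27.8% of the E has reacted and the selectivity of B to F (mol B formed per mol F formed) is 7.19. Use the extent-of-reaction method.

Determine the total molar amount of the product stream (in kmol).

1990 kmol

Conversion of E: E consumed = 0.278 × 637.9 = 177.3 kmol = 1ξ₁ + 1ξ₂.
Selectivity: 2ξ₁ / (1ξ₂) = 7.19 → ξ₁ = 3.595 ξ₂.
Substitute: (1·3.595 + 1) ξ₂ = 177.3 → ξ₂ = 38.59 kmol, ξ₁ = 138.7 kmol.
Outlet amounts (n = n₀ + Σ ν·ξ):
  E: 637.9 − 1(138.7) − 1(38.59) = 460.5
  D: 1387 − 1(138.7) − 1(38.59) = 1210
  B: 0 + 2(138.7) = 277.5
  F: 0 + 1(38.59) = 38.59
Total out = 460.5 + 1210 + 277.5 + 38.59 = 1986 kmol.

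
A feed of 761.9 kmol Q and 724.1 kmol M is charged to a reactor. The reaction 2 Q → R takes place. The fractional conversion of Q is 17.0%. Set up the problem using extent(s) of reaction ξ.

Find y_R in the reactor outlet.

Q reacted = 0.17 × 761.9 = 129.5 kmol; ν_Q = −2, so ξ = 129.5/2 = 64.76 kmol.
Outlet amounts (n = n₀ + ν ξ):
  Q: 761.9 − 2(64.76) = 632.4
  R: 0 + 1(64.76) = 64.76
  M: 724.1 (inert)
Total out = 1421 kmol; y_R = 64.76 / 1421 = 0.04557.

0.0456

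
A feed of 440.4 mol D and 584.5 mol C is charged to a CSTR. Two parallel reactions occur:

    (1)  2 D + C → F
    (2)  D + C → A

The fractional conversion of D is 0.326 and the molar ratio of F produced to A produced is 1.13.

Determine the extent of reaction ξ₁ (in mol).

ξ₁ = 49.8 mol

Conversion of D: D consumed = 0.326 × 440.4 = 143.6 mol = 2ξ₁ + 1ξ₂.
Selectivity: 1ξ₁ / (1ξ₂) = 1.13 → ξ₁ = 1.13 ξ₂.
Substitute: (2·1.13 + 1) ξ₂ = 143.6 → ξ₂ = 44.04 mol, ξ₁ = 49.77 mol.
Outlet amounts (n = n₀ + Σ ν·ξ):
  D: 440.4 − 2(49.77) − 1(44.04) = 296.8
  C: 584.5 − 1(49.77) − 1(44.04) = 490.7
  F: 0 + 1(49.77) = 49.77
  A: 0 + 1(44.04) = 44.04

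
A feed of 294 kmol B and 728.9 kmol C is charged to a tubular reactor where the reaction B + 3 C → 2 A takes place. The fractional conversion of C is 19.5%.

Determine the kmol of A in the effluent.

94.8 kmol

C reacted = 0.195 × 728.9 = 142.1 kmol; ν_C = −3, so ξ = 142.1/3 = 47.38 kmol.
Outlet amounts (n = n₀ + ν ξ):
  B: 294 − 1(47.38) = 246.6
  C: 728.9 − 3(47.38) = 586.8
  A: 0 + 2(47.38) = 94.76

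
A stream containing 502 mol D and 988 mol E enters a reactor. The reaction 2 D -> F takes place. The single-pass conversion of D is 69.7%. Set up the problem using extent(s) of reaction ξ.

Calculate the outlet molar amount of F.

D reacted = 0.697 × 502 = 349.9 mol; ν_D = −2, so ξ = 349.9/2 = 174.9 mol.
Outlet amounts (n = n₀ + ν ξ):
  D: 502 − 2(174.9) = 152.1
  F: 0 + 1(174.9) = 174.9
  E: 988 (inert)

175 mol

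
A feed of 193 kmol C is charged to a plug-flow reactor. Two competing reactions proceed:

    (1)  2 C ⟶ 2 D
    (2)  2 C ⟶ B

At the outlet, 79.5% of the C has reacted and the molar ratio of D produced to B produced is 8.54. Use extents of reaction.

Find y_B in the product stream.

0.0816

Conversion of C: C consumed = 0.795 × 193 = 153.4 kmol = 2ξ₁ + 2ξ₂.
Selectivity: 2ξ₁ / (1ξ₂) = 8.54 → ξ₁ = 4.27 ξ₂.
Substitute: (2·4.27 + 2) ξ₂ = 153.4 → ξ₂ = 14.56 kmol, ξ₁ = 62.16 kmol.
Outlet amounts (n = n₀ + Σ ν·ξ):
  C: 193 − 2(62.16) − 2(14.56) = 39.56
  D: 0 + 2(62.16) = 124.3
  B: 0 + 1(14.56) = 14.56
Total out = 178.4 kmol; y_B = 14.56 / 178.4 = 0.08158.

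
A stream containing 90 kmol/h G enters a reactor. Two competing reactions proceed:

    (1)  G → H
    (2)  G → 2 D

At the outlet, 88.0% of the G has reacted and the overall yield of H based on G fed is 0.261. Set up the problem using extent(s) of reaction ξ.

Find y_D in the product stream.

0.765

Yield of H: 1ξ₁ / 90 = 0.261 → ξ₁ = 23.49 kmol/h.
Conversion of G: 1ξ₁ + 1ξ₂ = 0.88 × 90 = 79.2 → ξ₂ = 55.71 kmol/h.
Outlet amounts (n = n₀ + Σ ν·ξ):
  G: 90 − 1(23.49) − 1(55.71) = 10.8
  H: 0 + 1(23.49) = 23.49
  D: 0 + 2(55.71) = 111.4
Total out = 145.7 kmol/h; y_D = 111.4 / 145.7 = 0.7647.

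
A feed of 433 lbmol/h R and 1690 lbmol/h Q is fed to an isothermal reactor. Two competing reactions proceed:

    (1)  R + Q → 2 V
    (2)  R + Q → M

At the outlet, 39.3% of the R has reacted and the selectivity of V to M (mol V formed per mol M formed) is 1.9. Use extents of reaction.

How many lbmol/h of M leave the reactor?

Conversion of R: R consumed = 0.393 × 433 = 170.2 lbmol/h = 1ξ₁ + 1ξ₂.
Selectivity: 2ξ₁ / (1ξ₂) = 1.9 → ξ₁ = 0.95 ξ₂.
Substitute: (1·0.95 + 1) ξ₂ = 170.2 → ξ₂ = 87.27 lbmol/h, ξ₁ = 82.9 lbmol/h.
Outlet amounts (n = n₀ + Σ ν·ξ):
  R: 433 − 1(82.9) − 1(87.27) = 262.8
  Q: 1690 − 1(82.9) − 1(87.27) = 1520
  V: 0 + 2(82.9) = 165.8
  M: 0 + 1(87.27) = 87.27

87.3 lbmol/h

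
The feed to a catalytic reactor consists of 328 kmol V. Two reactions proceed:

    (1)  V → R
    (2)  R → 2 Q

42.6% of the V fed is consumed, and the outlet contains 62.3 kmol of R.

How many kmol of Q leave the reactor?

155 kmol

Conversion of V: V consumed = 1ξ₁ = 0.426 × 328 → ξ₁ = 139.7 kmol.
R balance: n_R = 0 + 1ξ₁ − 1ξ₂ = 62.3 → ξ₂ = (1·139.7 − 62.3)/1 = 77.43 kmol.
Outlet amounts (n = n₀ + Σ ν·ξ):
  V: 328 − 1(139.7) = 188.3
  R: 0 + 1(139.7) − 1(77.43) = 62.3
  Q: 0 + 2(77.43) = 154.9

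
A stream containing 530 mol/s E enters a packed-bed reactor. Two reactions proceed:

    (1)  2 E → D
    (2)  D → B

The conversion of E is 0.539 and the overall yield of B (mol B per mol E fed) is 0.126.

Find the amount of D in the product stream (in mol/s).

76.1 mol/s

Conversion of E: E consumed = 2ξ₁ = 0.539 × 530 → ξ₁ = 142.8 mol/s.
Yield of B: 1ξ₂ / 530 = 0.126 → ξ₂ = 66.78 mol/s.
Outlet amounts (n = n₀ + Σ ν·ξ):
  E: 530 − 2(142.8) = 244.3
  D: 0 + 1(142.8) − 1(66.78) = 76.06
  B: 0 + 1(66.78) = 66.78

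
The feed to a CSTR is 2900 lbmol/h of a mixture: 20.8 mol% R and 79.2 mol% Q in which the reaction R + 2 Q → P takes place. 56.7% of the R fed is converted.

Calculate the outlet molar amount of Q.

1610 lbmol/h

R reacted = 0.567 × 603.2 = 342 lbmol/h; ν_R = −1, so ξ = 342/1 = 342 lbmol/h.
Outlet amounts (n = n₀ + ν ξ):
  R: 603.2 − 1(342) = 261.2
  Q: 2297 − 2(342) = 1613
  P: 0 + 1(342) = 342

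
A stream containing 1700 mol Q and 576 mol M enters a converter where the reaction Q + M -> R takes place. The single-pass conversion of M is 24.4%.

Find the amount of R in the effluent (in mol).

141 mol

M reacted = 0.244 × 576 = 140.5 mol; ν_M = −1, so ξ = 140.5/1 = 140.5 mol.
Outlet amounts (n = n₀ + ν ξ):
  Q: 1700 − 1(140.5) = 1559
  M: 576 − 1(140.5) = 435.5
  R: 0 + 1(140.5) = 140.5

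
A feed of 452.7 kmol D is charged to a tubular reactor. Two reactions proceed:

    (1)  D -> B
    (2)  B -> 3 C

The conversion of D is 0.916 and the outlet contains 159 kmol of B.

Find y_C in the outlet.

Conversion of D: D consumed = 1ξ₁ = 0.916 × 452.7 → ξ₁ = 414.7 kmol.
B balance: n_B = 0 + 1ξ₁ − 1ξ₂ = 159 → ξ₂ = (1·414.7 − 159)/1 = 255.7 kmol.
Outlet amounts (n = n₀ + Σ ν·ξ):
  D: 452.7 − 1(414.7) = 38.03
  B: 0 + 1(414.7) − 1(255.7) = 159
  C: 0 + 3(255.7) = 767
Total out = 964 kmol; y_C = 767 / 964 = 0.7956.

0.796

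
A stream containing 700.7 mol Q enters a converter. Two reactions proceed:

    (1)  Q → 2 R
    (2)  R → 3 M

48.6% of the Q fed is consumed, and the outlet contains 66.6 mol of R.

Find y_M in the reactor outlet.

0.812

Conversion of Q: Q consumed = 1ξ₁ = 0.486 × 700.7 → ξ₁ = 340.5 mol.
R balance: n_R = 0 + 2ξ₁ − 1ξ₂ = 66.6 → ξ₂ = (2·340.5 − 66.6)/1 = 614.5 mol.
Outlet amounts (n = n₀ + Σ ν·ξ):
  Q: 700.7 − 1(340.5) = 360.2
  R: 0 + 2(340.5) − 1(614.5) = 66.6
  M: 0 + 3(614.5) = 1843
Total out = 2270 mol; y_M = 1843 / 2270 = 0.812.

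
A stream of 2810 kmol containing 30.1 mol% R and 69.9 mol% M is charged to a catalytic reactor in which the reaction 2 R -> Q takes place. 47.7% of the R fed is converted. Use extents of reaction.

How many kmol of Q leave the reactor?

202 kmol

R reacted = 0.477 × 845.8 = 403.5 kmol; ν_R = −2, so ξ = 403.5/2 = 201.7 kmol.
Outlet amounts (n = n₀ + ν ξ):
  R: 845.8 − 2(201.7) = 442.4
  Q: 0 + 1(201.7) = 201.7
  M: 1964 (inert)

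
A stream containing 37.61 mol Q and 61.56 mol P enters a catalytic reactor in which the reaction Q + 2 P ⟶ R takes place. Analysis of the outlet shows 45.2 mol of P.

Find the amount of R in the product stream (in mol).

8.18 mol

For P: n = n₀ − 2ξ → 45.2 = 61.56 − 2ξ, giving ξ = 8.18 mol.
Outlet amounts (n = n₀ + ν ξ):
  Q: 37.61 − 1(8.18) = 29.43
  P: 61.56 − 2(8.18) = 45.2
  R: 0 + 1(8.18) = 8.18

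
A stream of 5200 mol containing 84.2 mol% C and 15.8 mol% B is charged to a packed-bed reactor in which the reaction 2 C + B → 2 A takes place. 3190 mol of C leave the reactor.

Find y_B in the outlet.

For C: n = n₀ − 2ξ → 3190 = 4378 − 2ξ, giving ξ = 594.2 mol.
Outlet amounts (n = n₀ + ν ξ):
  C: 4378 − 2(594.2) = 3190
  B: 821.6 − 1(594.2) = 227.4
  A: 0 + 2(594.2) = 1188
Total out = 4606 mol; y_B = 227.4 / 4606 = 0.04937.

0.0494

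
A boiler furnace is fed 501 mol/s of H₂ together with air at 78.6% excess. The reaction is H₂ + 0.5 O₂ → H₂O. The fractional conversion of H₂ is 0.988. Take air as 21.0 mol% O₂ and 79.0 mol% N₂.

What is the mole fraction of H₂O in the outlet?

Stoichiometric O₂ = 0.5 × 501 = 250.5 mol/s; O₂ fed = 250.5 × 1.786 = 447.4 mol/s.
N₂ fed = 447.4 × 79/21 = 1683 mol/s.
Fuel reacted = 0.988 × 501 → ξ = 495 mol/s.
Outlet (n = n₀ + ν ξ):
  H₂: 501 − 1(495) = 6.012
  O₂: 447.4 − 0.5(495) = 199.9
  N₂: 1683 (inert)
  H₂O: 0 + 1(495) = 495
Total out = 2384 mol/s; y_H₂O = 495 / 2384 = 0.2076.

0.208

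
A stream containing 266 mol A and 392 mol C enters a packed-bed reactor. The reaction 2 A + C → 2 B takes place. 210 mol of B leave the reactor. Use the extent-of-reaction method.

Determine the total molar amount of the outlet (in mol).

553 mol

For B: n = n₀ + 2ξ → 210 = 0 + 2ξ, giving ξ = 105 mol.
Outlet amounts (n = n₀ + ν ξ):
  A: 266 − 2(105) = 56
  C: 392 − 1(105) = 287
  B: 0 + 2(105) = 210
Total out = 56 + 287 + 210 = 553 mol.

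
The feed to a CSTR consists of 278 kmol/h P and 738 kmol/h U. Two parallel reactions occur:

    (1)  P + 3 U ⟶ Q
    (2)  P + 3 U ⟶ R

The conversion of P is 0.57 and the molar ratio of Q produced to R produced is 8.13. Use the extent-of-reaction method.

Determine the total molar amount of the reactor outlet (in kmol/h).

Conversion of P: P consumed = 0.57 × 278 = 158.5 kmol/h = 1ξ₁ + 1ξ₂.
Selectivity: 1ξ₁ / (1ξ₂) = 8.13 → ξ₁ = 8.13 ξ₂.
Substitute: (1·8.13 + 1) ξ₂ = 158.5 → ξ₂ = 17.36 kmol/h, ξ₁ = 141.1 kmol/h.
Outlet amounts (n = n₀ + Σ ν·ξ):
  P: 278 − 1(141.1) − 1(17.36) = 119.5
  U: 738 − 3(141.1) − 3(17.36) = 262.6
  Q: 0 + 1(141.1) = 141.1
  R: 0 + 1(17.36) = 17.36
Total out = 119.5 + 262.6 + 141.1 + 17.36 = 540.6 kmol/h.

541 kmol/h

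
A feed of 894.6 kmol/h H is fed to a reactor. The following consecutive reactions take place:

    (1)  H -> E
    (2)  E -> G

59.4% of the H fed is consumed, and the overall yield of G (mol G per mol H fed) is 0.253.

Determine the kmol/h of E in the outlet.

305 kmol/h

Conversion of H: H consumed = 1ξ₁ = 0.594 × 894.6 → ξ₁ = 531.4 kmol/h.
Yield of G: 1ξ₂ / 894.6 = 0.253 → ξ₂ = 226.3 kmol/h.
Outlet amounts (n = n₀ + Σ ν·ξ):
  H: 894.6 − 1(531.4) = 363.2
  E: 0 + 1(531.4) − 1(226.3) = 305.1
  G: 0 + 1(226.3) = 226.3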